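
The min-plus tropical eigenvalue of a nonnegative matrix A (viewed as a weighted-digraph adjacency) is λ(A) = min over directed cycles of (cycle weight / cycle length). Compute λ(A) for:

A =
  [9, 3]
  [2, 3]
λ(A) = 5/2

Enumerate directed cycles and compute their means (weight / length). Sample:
  cycle 0 → 0: weight = 9, length = 1, mean = 9/1 ≈ 9.000
  cycle 1 → 1: weight = 3, length = 1, mean = 3/1 ≈ 3.000
  cycle 0 → 1 → 0: weight = 5, length = 2, mean = 5/2 ≈ 2.500
  cycle 1 → 0 → 1: weight = 5, length = 2, mean = 5/2 ≈ 2.500
Minimum mean = 2.500, attained e.g. along the cycle 0 → 1 → 0 with weight 5 and length 2. So λ(A) = 5/2 = 5/2.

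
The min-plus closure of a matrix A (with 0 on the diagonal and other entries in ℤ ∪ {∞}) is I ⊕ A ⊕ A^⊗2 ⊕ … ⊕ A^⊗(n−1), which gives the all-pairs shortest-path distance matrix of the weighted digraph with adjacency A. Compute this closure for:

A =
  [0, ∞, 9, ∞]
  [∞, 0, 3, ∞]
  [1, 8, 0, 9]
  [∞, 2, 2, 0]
Closure =
  [0, 17, 9, 18]
  [4, 0, 3, 12]
  [1, 8, 0, 9]
  [3, 2, 2, 0]

This is the Floyd-Warshall all-pairs shortest-path computation. For each intermediate vertex k = 0, 1, …, 3, update dist[i][j] ← min(dist[i][j], dist[i][k] + dist[k][j]). The final matrix gives, for each (i, j), the minimum total weight of any directed path from i to j (possibly empty when i = j).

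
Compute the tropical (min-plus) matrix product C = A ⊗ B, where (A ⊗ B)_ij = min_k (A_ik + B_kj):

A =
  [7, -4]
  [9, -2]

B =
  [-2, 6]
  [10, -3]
A ⊗ B =
  [5, -7]
  [7, -5]

Apply the min-plus product entry-by-entry:
  C[0][0] = min over k of (A[0][0] + B[0][0] = 7 + -2 = 5, A[0][1] + B[1][0] = -4 + 10 = 6) = 5 (attained at k = 0)
  C[0][1] = min over k of (A[0][0] + B[0][1] = 7 + 6 = 13, A[0][1] + B[1][1] = -4 + -3 = -7) = -7 (attained at k = 1)
  C[1][0] = min over k of (A[1][0] + B[0][0] = 9 + -2 = 7, A[1][1] + B[1][0] = -2 + 10 = 8) = 7 (attained at k = 0)
  C[1][1] = min over k of (A[1][0] + B[0][1] = 9 + 6 = 15, A[1][1] + B[1][1] = -2 + -3 = -5) = -5 (attained at k = 1)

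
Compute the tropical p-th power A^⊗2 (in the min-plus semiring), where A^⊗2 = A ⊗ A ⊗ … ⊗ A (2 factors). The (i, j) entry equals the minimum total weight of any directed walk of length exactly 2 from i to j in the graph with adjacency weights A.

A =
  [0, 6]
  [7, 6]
A^⊗2 =
  [0, 6]
  [7, 12]

Each entry (A^⊗2)_ij equals the minimum over all length-2 walks i = v_0 → v_1 → … → v_2 = j of Σ_t A[v_t][v_{t+1}]. For example, for (i, j) = (0, 1) we minimise over 2 possible intermediate vertex sequences; the minimum is 6, attained along the walk 0 → 0 → 1.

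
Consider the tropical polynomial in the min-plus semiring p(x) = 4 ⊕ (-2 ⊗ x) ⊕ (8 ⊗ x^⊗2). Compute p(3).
p(3) = 1

A tropical monomial a ⊗ x^⊗i evaluates to a + i · x. Evaluating each term at x = 3:
  Term 0 contributes 4 + 0 · 3 = 4
  Term 1 contributes -2 + 1 · 3 = 1
  Term 2 contributes 8 + 2 · 3 = 14
p(3) = ⊕ of these = min[4, 1, 14] = 1.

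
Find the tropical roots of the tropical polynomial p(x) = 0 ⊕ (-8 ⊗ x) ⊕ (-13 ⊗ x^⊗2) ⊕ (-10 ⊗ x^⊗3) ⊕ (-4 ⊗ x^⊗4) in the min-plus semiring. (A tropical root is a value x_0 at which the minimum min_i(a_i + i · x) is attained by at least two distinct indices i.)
Roots: {-6, -3, 5, 8}

Each tropical root is a break point of the lower envelope of the lines y = a_i + i · x (there are 5 lines, with slopes 0, 1, ..., 4). Only the lines that attain the minimum somewhere contribute to roots; other lines are dominated. Here the surviving (envelope) indices are i = 4, i = 3, i = 2, i = 1, i = 0.
Intersections between consecutive envelope lines give the roots: for adjacent envelope indices i < j the intersection is x = (a_i − a_j) / (j − i). Reading off the sorted break points: {-6, -3, 5, 8}.
Verification: at each break x_0, at least two indices attain the minimum of min_i(a_i + i · x_0).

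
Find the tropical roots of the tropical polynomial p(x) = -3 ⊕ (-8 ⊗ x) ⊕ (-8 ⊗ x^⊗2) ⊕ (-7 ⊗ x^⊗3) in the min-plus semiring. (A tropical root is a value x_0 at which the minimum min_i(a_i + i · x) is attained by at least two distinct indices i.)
Roots: {-1, 0, 5}

Each tropical root is a break point of the lower envelope of the lines y = a_i + i · x (there are 4 lines, with slopes 0, 1, ..., 3). Only the lines that attain the minimum somewhere contribute to roots; other lines are dominated. Here the surviving (envelope) indices are i = 3, i = 2, i = 1, i = 0.
Intersections between consecutive envelope lines give the roots: for adjacent envelope indices i < j the intersection is x = (a_i − a_j) / (j − i). Reading off the sorted break points: {-1, 0, 5}.
Verification: at each break x_0, at least two indices attain the minimum of min_i(a_i + i · x_0).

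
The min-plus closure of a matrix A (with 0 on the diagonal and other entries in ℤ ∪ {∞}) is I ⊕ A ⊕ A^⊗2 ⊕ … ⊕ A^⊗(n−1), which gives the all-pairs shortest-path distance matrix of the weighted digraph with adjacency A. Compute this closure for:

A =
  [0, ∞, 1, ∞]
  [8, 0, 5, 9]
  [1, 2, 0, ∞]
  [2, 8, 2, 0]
Closure =
  [0, 3, 1, 12]
  [6, 0, 5, 9]
  [1, 2, 0, 11]
  [2, 4, 2, 0]

This is the Floyd-Warshall all-pairs shortest-path computation. For each intermediate vertex k = 0, 1, …, 3, update dist[i][j] ← min(dist[i][j], dist[i][k] + dist[k][j]). The final matrix gives, for each (i, j), the minimum total weight of any directed path from i to j (possibly empty when i = j).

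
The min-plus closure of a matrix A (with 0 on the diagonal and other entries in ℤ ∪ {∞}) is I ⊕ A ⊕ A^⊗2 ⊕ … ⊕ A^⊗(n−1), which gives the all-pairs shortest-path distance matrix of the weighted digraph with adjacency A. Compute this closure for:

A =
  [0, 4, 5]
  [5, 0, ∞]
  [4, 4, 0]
Closure =
  [0, 4, 5]
  [5, 0, 10]
  [4, 4, 0]

This is the Floyd-Warshall all-pairs shortest-path computation. For each intermediate vertex k = 0, 1, …, 2, update dist[i][j] ← min(dist[i][j], dist[i][k] + dist[k][j]). The final matrix gives, for each (i, j), the minimum total weight of any directed path from i to j (possibly empty when i = j).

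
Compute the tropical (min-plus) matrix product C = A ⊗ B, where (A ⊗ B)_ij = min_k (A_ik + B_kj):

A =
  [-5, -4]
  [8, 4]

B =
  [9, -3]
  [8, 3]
A ⊗ B =
  [4, -8]
  [12, 5]

Apply the min-plus product entry-by-entry:
  C[0][0] = min over k of (A[0][0] + B[0][0] = -5 + 9 = 4, A[0][1] + B[1][0] = -4 + 8 = 4) = 4 (attained at k = 0)
  C[0][1] = min over k of (A[0][0] + B[0][1] = -5 + -3 = -8, A[0][1] + B[1][1] = -4 + 3 = -1) = -8 (attained at k = 0)
  C[1][0] = min over k of (A[1][0] + B[0][0] = 8 + 9 = 17, A[1][1] + B[1][0] = 4 + 8 = 12) = 12 (attained at k = 1)
  C[1][1] = min over k of (A[1][0] + B[0][1] = 8 + -3 = 5, A[1][1] + B[1][1] = 4 + 3 = 7) = 5 (attained at k = 0)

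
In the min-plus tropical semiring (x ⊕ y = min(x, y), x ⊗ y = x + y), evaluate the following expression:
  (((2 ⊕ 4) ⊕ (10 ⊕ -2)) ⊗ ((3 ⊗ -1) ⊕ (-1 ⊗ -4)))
(((2 ⊕ 4) ⊕ (10 ⊕ -2)) ⊗ ((3 ⊗ -1) ⊕ (-1 ⊗ -4))) = -7

Expand innermost to outermost. Recall ⊕ takes the minimum of its arguments and ⊗ takes their sum. Working out the expression (((2 ⊕ 4) ⊕ (10 ⊕ -2)) ⊗ ((3 ⊗ -1) ⊕ (-1 ⊗ -4))) gives -7.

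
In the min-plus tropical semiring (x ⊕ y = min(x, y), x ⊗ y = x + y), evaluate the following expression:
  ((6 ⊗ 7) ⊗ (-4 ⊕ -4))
((6 ⊗ 7) ⊗ (-4 ⊕ -4)) = 9

Expand innermost to outermost. Recall ⊕ takes the minimum of its arguments and ⊗ takes their sum. Working out the expression ((6 ⊗ 7) ⊗ (-4 ⊕ -4)) gives 9.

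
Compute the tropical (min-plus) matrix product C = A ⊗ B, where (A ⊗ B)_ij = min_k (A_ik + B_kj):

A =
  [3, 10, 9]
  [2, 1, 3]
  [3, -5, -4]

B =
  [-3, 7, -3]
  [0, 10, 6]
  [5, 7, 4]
A ⊗ B =
  [0, 10, 0]
  [-1, 9, -1]
  [-5, 3, 0]

Apply the min-plus product entry-by-entry:
  C[0][0] = min over k of (A[0][0] + B[0][0] = 3 + -3 = 0, A[0][1] + B[1][0] = 10 + 0 = 10, A[0][2] + B[2][0] = 9 + 5 = 14) = 0 (attained at k = 0)
  C[0][1] = min over k of (A[0][0] + B[0][1] = 3 + 7 = 10, A[0][1] + B[1][1] = 10 + 10 = 20, A[0][2] + B[2][1] = 9 + 7 = 16) = 10 (attained at k = 0)
  C[0][2] = min over k of (A[0][0] + B[0][2] = 3 + -3 = 0, A[0][1] + B[1][2] = 10 + 6 = 16, A[0][2] + B[2][2] = 9 + 4 = 13) = 0 (attained at k = 0)
  C[1][0] = min over k of (A[1][0] + B[0][0] = 2 + -3 = -1, A[1][1] + B[1][0] = 1 + 0 = 1, A[1][2] + B[2][0] = 3 + 5 = 8) = -1 (attained at k = 0)
  C[1][1] = min over k of (A[1][0] + B[0][1] = 2 + 7 = 9, A[1][1] + B[1][1] = 1 + 10 = 11, A[1][2] + B[2][1] = 3 + 7 = 10) = 9 (attained at k = 0)
  C[1][2] = min over k of (A[1][0] + B[0][2] = 2 + -3 = -1, A[1][1] + B[1][2] = 1 + 6 = 7, A[1][2] + B[2][2] = 3 + 4 = 7) = -1 (attained at k = 0)
  C[2][0] = min over k of (A[2][0] + B[0][0] = 3 + -3 = 0, A[2][1] + B[1][0] = -5 + 0 = -5, A[2][2] + B[2][0] = -4 + 5 = 1) = -5 (attained at k = 1)
  C[2][1] = min over k of (A[2][0] + B[0][1] = 3 + 7 = 10, A[2][1] + B[1][1] = -5 + 10 = 5, A[2][2] + B[2][1] = -4 + 7 = 3) = 3 (attained at k = 2)
  C[2][2] = min over k of (A[2][0] + B[0][2] = 3 + -3 = 0, A[2][1] + B[1][2] = -5 + 6 = 1, A[2][2] + B[2][2] = -4 + 4 = 0) = 0 (attained at k = 0)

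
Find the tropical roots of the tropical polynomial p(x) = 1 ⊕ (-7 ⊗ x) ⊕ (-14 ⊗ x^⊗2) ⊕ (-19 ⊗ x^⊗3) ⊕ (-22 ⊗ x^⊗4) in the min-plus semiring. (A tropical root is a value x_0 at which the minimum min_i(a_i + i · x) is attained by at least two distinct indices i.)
Roots: {3, 5, 7, 8}

Each tropical root is a break point of the lower envelope of the lines y = a_i + i · x (there are 5 lines, with slopes 0, 1, ..., 4). Only the lines that attain the minimum somewhere contribute to roots; other lines are dominated. Here the surviving (envelope) indices are i = 4, i = 3, i = 2, i = 1, i = 0.
Intersections between consecutive envelope lines give the roots: for adjacent envelope indices i < j the intersection is x = (a_i − a_j) / (j − i). Reading off the sorted break points: {3, 5, 7, 8}.
Verification: at each break x_0, at least two indices attain the minimum of min_i(a_i + i · x_0).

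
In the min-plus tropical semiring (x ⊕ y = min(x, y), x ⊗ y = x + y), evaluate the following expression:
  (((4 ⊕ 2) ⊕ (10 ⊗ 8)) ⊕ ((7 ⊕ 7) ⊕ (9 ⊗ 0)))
(((4 ⊕ 2) ⊕ (10 ⊗ 8)) ⊕ ((7 ⊕ 7) ⊕ (9 ⊗ 0))) = 2

Expand innermost to outermost. Recall ⊕ takes the minimum of its arguments and ⊗ takes their sum. Working out the expression (((4 ⊕ 2) ⊕ (10 ⊗ 8)) ⊕ ((7 ⊕ 7) ⊕ (9 ⊗ 0))) gives 2.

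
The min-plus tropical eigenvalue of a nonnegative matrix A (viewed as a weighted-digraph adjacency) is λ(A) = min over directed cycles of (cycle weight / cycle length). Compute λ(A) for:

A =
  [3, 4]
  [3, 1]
λ(A) = 1

Enumerate directed cycles and compute their means (weight / length). Sample:
  cycle 0 → 0: weight = 3, length = 1, mean = 3/1 ≈ 3.000
  cycle 1 → 1: weight = 1, length = 1, mean = 1/1 ≈ 1.000
  cycle 0 → 1 → 0: weight = 7, length = 2, mean = 7/2 ≈ 3.500
  cycle 1 → 0 → 1: weight = 7, length = 2, mean = 7/2 ≈ 3.500
Minimum mean = 1.000, attained e.g. along the cycle 1 → 1 with weight 1 and length 1. So λ(A) = 1/1 = 1.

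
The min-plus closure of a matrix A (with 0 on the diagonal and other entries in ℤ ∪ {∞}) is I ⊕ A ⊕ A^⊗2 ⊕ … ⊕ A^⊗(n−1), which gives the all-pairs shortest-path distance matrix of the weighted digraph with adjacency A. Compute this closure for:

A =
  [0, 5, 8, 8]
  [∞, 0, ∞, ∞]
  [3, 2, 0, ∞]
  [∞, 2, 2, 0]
Closure =
  [0, 5, 8, 8]
  [∞, 0, ∞, ∞]
  [3, 2, 0, 11]
  [5, 2, 2, 0]

This is the Floyd-Warshall all-pairs shortest-path computation. For each intermediate vertex k = 0, 1, …, 3, update dist[i][j] ← min(dist[i][j], dist[i][k] + dist[k][j]). The final matrix gives, for each (i, j), the minimum total weight of any directed path from i to j (possibly empty when i = j).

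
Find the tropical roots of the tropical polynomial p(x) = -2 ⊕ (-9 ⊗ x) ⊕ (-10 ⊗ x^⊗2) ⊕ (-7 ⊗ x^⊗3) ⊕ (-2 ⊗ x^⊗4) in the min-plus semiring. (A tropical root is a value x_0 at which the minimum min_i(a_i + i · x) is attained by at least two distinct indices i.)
Roots: {-5, -3, 1, 7}

Each tropical root is a break point of the lower envelope of the lines y = a_i + i · x (there are 5 lines, with slopes 0, 1, ..., 4). Only the lines that attain the minimum somewhere contribute to roots; other lines are dominated. Here the surviving (envelope) indices are i = 4, i = 3, i = 2, i = 1, i = 0.
Intersections between consecutive envelope lines give the roots: for adjacent envelope indices i < j the intersection is x = (a_i − a_j) / (j − i). Reading off the sorted break points: {-5, -3, 1, 7}.
Verification: at each break x_0, at least two indices attain the minimum of min_i(a_i + i · x_0).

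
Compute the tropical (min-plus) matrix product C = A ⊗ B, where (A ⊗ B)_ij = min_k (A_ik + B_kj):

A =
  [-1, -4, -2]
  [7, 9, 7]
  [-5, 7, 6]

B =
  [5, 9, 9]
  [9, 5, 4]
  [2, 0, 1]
A ⊗ B =
  [0, -2, -1]
  [9, 7, 8]
  [0, 4, 4]

Apply the min-plus product entry-by-entry:
  C[0][0] = min over k of (A[0][0] + B[0][0] = -1 + 5 = 4, A[0][1] + B[1][0] = -4 + 9 = 5, A[0][2] + B[2][0] = -2 + 2 = 0) = 0 (attained at k = 2)
  C[0][1] = min over k of (A[0][0] + B[0][1] = -1 + 9 = 8, A[0][1] + B[1][1] = -4 + 5 = 1, A[0][2] + B[2][1] = -2 + 0 = -2) = -2 (attained at k = 2)
  C[0][2] = min over k of (A[0][0] + B[0][2] = -1 + 9 = 8, A[0][1] + B[1][2] = -4 + 4 = 0, A[0][2] + B[2][2] = -2 + 1 = -1) = -1 (attained at k = 2)
  C[1][0] = min over k of (A[1][0] + B[0][0] = 7 + 5 = 12, A[1][1] + B[1][0] = 9 + 9 = 18, A[1][2] + B[2][0] = 7 + 2 = 9) = 9 (attained at k = 2)
  C[1][1] = min over k of (A[1][0] + B[0][1] = 7 + 9 = 16, A[1][1] + B[1][1] = 9 + 5 = 14, A[1][2] + B[2][1] = 7 + 0 = 7) = 7 (attained at k = 2)
  C[1][2] = min over k of (A[1][0] + B[0][2] = 7 + 9 = 16, A[1][1] + B[1][2] = 9 + 4 = 13, A[1][2] + B[2][2] = 7 + 1 = 8) = 8 (attained at k = 2)
  C[2][0] = min over k of (A[2][0] + B[0][0] = -5 + 5 = 0, A[2][1] + B[1][0] = 7 + 9 = 16, A[2][2] + B[2][0] = 6 + 2 = 8) = 0 (attained at k = 0)
  C[2][1] = min over k of (A[2][0] + B[0][1] = -5 + 9 = 4, A[2][1] + B[1][1] = 7 + 5 = 12, A[2][2] + B[2][1] = 6 + 0 = 6) = 4 (attained at k = 0)
  C[2][2] = min over k of (A[2][0] + B[0][2] = -5 + 9 = 4, A[2][1] + B[1][2] = 7 + 4 = 11, A[2][2] + B[2][2] = 6 + 1 = 7) = 4 (attained at k = 0)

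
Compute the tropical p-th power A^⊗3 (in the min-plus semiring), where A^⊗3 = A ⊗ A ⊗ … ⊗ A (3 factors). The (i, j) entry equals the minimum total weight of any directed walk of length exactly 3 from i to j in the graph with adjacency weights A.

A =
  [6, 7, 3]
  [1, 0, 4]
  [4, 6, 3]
A^⊗3 =
  [8, 7, 9]
  [1, 0, 4]
  [7, 6, 9]

Each entry (A^⊗3)_ij equals the minimum over all length-3 walks i = v_0 → v_1 → … → v_3 = j of Σ_t A[v_t][v_{t+1}]. For example, for (i, j) = (0, 2) we minimise over 9 possible intermediate vertex sequences; the minimum is 9, attained along the walk 0 → 2 → 2 → 2.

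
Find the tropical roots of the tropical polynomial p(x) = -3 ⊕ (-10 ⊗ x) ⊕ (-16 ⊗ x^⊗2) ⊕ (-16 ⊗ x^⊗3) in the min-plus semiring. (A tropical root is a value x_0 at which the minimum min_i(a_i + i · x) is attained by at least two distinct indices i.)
Roots: {0, 6, 7}

Each tropical root is a break point of the lower envelope of the lines y = a_i + i · x (there are 4 lines, with slopes 0, 1, ..., 3). Only the lines that attain the minimum somewhere contribute to roots; other lines are dominated. Here the surviving (envelope) indices are i = 3, i = 2, i = 1, i = 0.
Intersections between consecutive envelope lines give the roots: for adjacent envelope indices i < j the intersection is x = (a_i − a_j) / (j − i). Reading off the sorted break points: {0, 6, 7}.
Verification: at each break x_0, at least two indices attain the minimum of min_i(a_i + i · x_0).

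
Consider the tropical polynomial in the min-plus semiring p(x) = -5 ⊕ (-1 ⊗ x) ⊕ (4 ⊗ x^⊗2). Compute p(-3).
p(-3) = -5

A tropical monomial a ⊗ x^⊗i evaluates to a + i · x. Evaluating each term at x = -3:
  Term 0 contributes -5 + 0 · -3 = -5
  Term 1 contributes -1 + 1 · -3 = -4
  Term 2 contributes 4 + 2 · -3 = -2
p(-3) = ⊕ of these = min[-5, -4, -2] = -5.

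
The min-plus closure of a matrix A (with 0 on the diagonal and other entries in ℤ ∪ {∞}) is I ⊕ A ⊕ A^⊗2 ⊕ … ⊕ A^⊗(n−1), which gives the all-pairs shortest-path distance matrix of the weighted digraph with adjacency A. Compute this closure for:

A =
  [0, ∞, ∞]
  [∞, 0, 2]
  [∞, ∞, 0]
Closure =
  [0, ∞, ∞]
  [∞, 0, 2]
  [∞, ∞, 0]

This is the Floyd-Warshall all-pairs shortest-path computation. For each intermediate vertex k = 0, 1, …, 2, update dist[i][j] ← min(dist[i][j], dist[i][k] + dist[k][j]). The final matrix gives, for each (i, j), the minimum total weight of any directed path from i to j (possibly empty when i = j).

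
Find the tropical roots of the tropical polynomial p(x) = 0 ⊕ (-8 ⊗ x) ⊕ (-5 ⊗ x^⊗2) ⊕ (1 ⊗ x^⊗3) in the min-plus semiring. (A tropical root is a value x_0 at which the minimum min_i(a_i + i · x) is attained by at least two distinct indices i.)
Roots: {-6, -3, 8}

Each tropical root is a break point of the lower envelope of the lines y = a_i + i · x (there are 4 lines, with slopes 0, 1, ..., 3). Only the lines that attain the minimum somewhere contribute to roots; other lines are dominated. Here the surviving (envelope) indices are i = 3, i = 2, i = 1, i = 0.
Intersections between consecutive envelope lines give the roots: for adjacent envelope indices i < j the intersection is x = (a_i − a_j) / (j − i). Reading off the sorted break points: {-6, -3, 8}.
Verification: at each break x_0, at least two indices attain the minimum of min_i(a_i + i · x_0).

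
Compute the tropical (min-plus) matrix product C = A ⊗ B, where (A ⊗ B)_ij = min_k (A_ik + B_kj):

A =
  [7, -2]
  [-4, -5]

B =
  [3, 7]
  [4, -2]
A ⊗ B =
  [2, -4]
  [-1, -7]

Apply the min-plus product entry-by-entry:
  C[0][0] = min over k of (A[0][0] + B[0][0] = 7 + 3 = 10, A[0][1] + B[1][0] = -2 + 4 = 2) = 2 (attained at k = 1)
  C[0][1] = min over k of (A[0][0] + B[0][1] = 7 + 7 = 14, A[0][1] + B[1][1] = -2 + -2 = -4) = -4 (attained at k = 1)
  C[1][0] = min over k of (A[1][0] + B[0][0] = -4 + 3 = -1, A[1][1] + B[1][0] = -5 + 4 = -1) = -1 (attained at k = 0)
  C[1][1] = min over k of (A[1][0] + B[0][1] = -4 + 7 = 3, A[1][1] + B[1][1] = -5 + -2 = -7) = -7 (attained at k = 1)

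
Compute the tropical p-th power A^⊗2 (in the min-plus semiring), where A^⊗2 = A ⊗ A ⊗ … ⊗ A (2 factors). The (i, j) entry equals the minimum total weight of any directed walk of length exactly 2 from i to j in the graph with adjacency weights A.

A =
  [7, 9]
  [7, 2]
A^⊗2 =
  [14, 11]
  [9, 4]

Each entry (A^⊗2)_ij equals the minimum over all length-2 walks i = v_0 → v_1 → … → v_2 = j of Σ_t A[v_t][v_{t+1}]. For example, for (i, j) = (0, 1) we minimise over 2 possible intermediate vertex sequences; the minimum is 11, attained along the walk 0 → 1 → 1.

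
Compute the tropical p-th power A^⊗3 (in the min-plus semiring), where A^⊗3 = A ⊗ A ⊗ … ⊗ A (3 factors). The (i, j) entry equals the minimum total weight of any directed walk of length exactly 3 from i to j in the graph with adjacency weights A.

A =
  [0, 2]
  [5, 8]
A^⊗3 =
  [0, 2]
  [5, 7]

Each entry (A^⊗3)_ij equals the minimum over all length-3 walks i = v_0 → v_1 → … → v_3 = j of Σ_t A[v_t][v_{t+1}]. For example, for (i, j) = (0, 1) we minimise over 4 possible intermediate vertex sequences; the minimum is 2, attained along the walk 0 → 0 → 0 → 1.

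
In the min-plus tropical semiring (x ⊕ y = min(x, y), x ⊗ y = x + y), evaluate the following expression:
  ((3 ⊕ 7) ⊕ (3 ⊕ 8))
((3 ⊕ 7) ⊕ (3 ⊕ 8)) = 3

Expand innermost to outermost. Recall ⊕ takes the minimum of its arguments and ⊗ takes their sum. Working out the expression ((3 ⊕ 7) ⊕ (3 ⊕ 8)) gives 3.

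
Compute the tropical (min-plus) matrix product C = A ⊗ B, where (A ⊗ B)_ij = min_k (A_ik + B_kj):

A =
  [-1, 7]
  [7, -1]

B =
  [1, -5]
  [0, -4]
A ⊗ B =
  [0, -6]
  [-1, -5]

Apply the min-plus product entry-by-entry:
  C[0][0] = min over k of (A[0][0] + B[0][0] = -1 + 1 = 0, A[0][1] + B[1][0] = 7 + 0 = 7) = 0 (attained at k = 0)
  C[0][1] = min over k of (A[0][0] + B[0][1] = -1 + -5 = -6, A[0][1] + B[1][1] = 7 + -4 = 3) = -6 (attained at k = 0)
  C[1][0] = min over k of (A[1][0] + B[0][0] = 7 + 1 = 8, A[1][1] + B[1][0] = -1 + 0 = -1) = -1 (attained at k = 1)
  C[1][1] = min over k of (A[1][0] + B[0][1] = 7 + -5 = 2, A[1][1] + B[1][1] = -1 + -4 = -5) = -5 (attained at k = 1)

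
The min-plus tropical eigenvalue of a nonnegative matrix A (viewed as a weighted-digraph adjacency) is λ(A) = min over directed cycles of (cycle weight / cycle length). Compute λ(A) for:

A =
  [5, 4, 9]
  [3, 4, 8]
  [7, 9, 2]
λ(A) = 2

Enumerate directed cycles and compute their means (weight / length). Sample:
  cycle 0 → 0: weight = 5, length = 1, mean = 5/1 ≈ 5.000
  cycle 1 → 1: weight = 4, length = 1, mean = 4/1 ≈ 4.000
  cycle 2 → 2: weight = 2, length = 1, mean = 2/1 ≈ 2.000
  cycle 0 → 1 → 0: weight = 7, length = 2, mean = 7/2 ≈ 3.500
  cycle 0 → 2 → 0: weight = 16, length = 2, mean = 16/2 ≈ 8.000
  cycle 1 → 0 → 1: weight = 7, length = 2, mean = 7/2 ≈ 3.500
Minimum mean = 2.000, attained e.g. along the cycle 2 → 2 with weight 2 and length 1. So λ(A) = 2/1 = 2.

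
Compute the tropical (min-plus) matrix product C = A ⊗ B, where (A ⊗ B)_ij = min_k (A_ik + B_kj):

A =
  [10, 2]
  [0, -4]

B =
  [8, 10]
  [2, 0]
A ⊗ B =
  [4, 2]
  [-2, -4]

Apply the min-plus product entry-by-entry:
  C[0][0] = min over k of (A[0][0] + B[0][0] = 10 + 8 = 18, A[0][1] + B[1][0] = 2 + 2 = 4) = 4 (attained at k = 1)
  C[0][1] = min over k of (A[0][0] + B[0][1] = 10 + 10 = 20, A[0][1] + B[1][1] = 2 + 0 = 2) = 2 (attained at k = 1)
  C[1][0] = min over k of (A[1][0] + B[0][0] = 0 + 8 = 8, A[1][1] + B[1][0] = -4 + 2 = -2) = -2 (attained at k = 1)
  C[1][1] = min over k of (A[1][0] + B[0][1] = 0 + 10 = 10, A[1][1] + B[1][1] = -4 + 0 = -4) = -4 (attained at k = 1)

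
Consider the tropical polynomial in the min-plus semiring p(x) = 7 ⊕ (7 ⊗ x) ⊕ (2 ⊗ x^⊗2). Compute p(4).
p(4) = 7

A tropical monomial a ⊗ x^⊗i evaluates to a + i · x. Evaluating each term at x = 4:
  Term 0 contributes 7 + 0 · 4 = 7
  Term 1 contributes 7 + 1 · 4 = 11
  Term 2 contributes 2 + 2 · 4 = 10
p(4) = ⊕ of these = min[7, 11, 10] = 7.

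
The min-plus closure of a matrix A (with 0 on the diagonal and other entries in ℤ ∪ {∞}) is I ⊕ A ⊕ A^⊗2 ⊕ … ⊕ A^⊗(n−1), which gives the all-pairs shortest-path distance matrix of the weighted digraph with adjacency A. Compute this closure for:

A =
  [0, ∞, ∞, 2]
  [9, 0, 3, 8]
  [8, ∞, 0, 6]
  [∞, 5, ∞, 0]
Closure =
  [0, 7, 10, 2]
  [9, 0, 3, 8]
  [8, 11, 0, 6]
  [14, 5, 8, 0]

This is the Floyd-Warshall all-pairs shortest-path computation. For each intermediate vertex k = 0, 1, …, 3, update dist[i][j] ← min(dist[i][j], dist[i][k] + dist[k][j]). The final matrix gives, for each (i, j), the minimum total weight of any directed path from i to j (possibly empty when i = j).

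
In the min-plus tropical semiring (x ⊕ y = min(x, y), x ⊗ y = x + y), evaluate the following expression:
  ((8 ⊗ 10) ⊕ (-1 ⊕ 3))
((8 ⊗ 10) ⊕ (-1 ⊕ 3)) = -1

Expand innermost to outermost. Recall ⊕ takes the minimum of its arguments and ⊗ takes their sum. Working out the expression ((8 ⊗ 10) ⊕ (-1 ⊕ 3)) gives -1.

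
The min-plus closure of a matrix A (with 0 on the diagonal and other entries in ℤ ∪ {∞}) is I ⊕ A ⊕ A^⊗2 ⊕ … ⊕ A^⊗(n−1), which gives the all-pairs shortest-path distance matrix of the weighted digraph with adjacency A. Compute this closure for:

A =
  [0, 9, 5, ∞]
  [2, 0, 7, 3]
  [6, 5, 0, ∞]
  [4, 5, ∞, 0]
Closure =
  [0, 9, 5, 12]
  [2, 0, 7, 3]
  [6, 5, 0, 8]
  [4, 5, 9, 0]

This is the Floyd-Warshall all-pairs shortest-path computation. For each intermediate vertex k = 0, 1, …, 3, update dist[i][j] ← min(dist[i][j], dist[i][k] + dist[k][j]). The final matrix gives, for each (i, j), the minimum total weight of any directed path from i to j (possibly empty when i = j).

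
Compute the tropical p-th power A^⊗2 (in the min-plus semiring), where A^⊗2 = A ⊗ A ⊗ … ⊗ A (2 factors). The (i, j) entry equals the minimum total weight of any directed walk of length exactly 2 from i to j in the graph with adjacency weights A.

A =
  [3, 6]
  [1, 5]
A^⊗2 =
  [6, 9]
  [4, 7]

Each entry (A^⊗2)_ij equals the minimum over all length-2 walks i = v_0 → v_1 → … → v_2 = j of Σ_t A[v_t][v_{t+1}]. For example, for (i, j) = (0, 1) we minimise over 2 possible intermediate vertex sequences; the minimum is 9, attained along the walk 0 → 0 → 1.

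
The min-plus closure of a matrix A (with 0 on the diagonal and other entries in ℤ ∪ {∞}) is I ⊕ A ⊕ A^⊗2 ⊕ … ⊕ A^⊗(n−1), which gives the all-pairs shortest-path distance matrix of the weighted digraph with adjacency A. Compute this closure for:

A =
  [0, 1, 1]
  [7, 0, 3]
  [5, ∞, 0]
Closure =
  [0, 1, 1]
  [7, 0, 3]
  [5, 6, 0]

This is the Floyd-Warshall all-pairs shortest-path computation. For each intermediate vertex k = 0, 1, …, 2, update dist[i][j] ← min(dist[i][j], dist[i][k] + dist[k][j]). The final matrix gives, for each (i, j), the minimum total weight of any directed path from i to j (possibly empty when i = j).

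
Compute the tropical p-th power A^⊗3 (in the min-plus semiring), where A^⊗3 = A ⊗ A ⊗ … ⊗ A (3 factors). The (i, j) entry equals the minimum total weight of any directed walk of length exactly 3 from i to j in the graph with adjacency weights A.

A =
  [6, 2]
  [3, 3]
A^⊗3 =
  [8, 7]
  [8, 8]

Each entry (A^⊗3)_ij equals the minimum over all length-3 walks i = v_0 → v_1 → … → v_3 = j of Σ_t A[v_t][v_{t+1}]. For example, for (i, j) = (0, 1) we minimise over 4 possible intermediate vertex sequences; the minimum is 7, attained along the walk 0 → 1 → 0 → 1.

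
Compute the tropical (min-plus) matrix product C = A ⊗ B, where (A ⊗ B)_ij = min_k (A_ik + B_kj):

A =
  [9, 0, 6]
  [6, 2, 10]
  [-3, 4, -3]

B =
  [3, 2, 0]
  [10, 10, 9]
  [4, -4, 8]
A ⊗ B =
  [10, 2, 9]
  [9, 6, 6]
  [0, -7, -3]

Apply the min-plus product entry-by-entry:
  C[0][0] = min over k of (A[0][0] + B[0][0] = 9 + 3 = 12, A[0][1] + B[1][0] = 0 + 10 = 10, A[0][2] + B[2][0] = 6 + 4 = 10) = 10 (attained at k = 1)
  C[0][1] = min over k of (A[0][0] + B[0][1] = 9 + 2 = 11, A[0][1] + B[1][1] = 0 + 10 = 10, A[0][2] + B[2][1] = 6 + -4 = 2) = 2 (attained at k = 2)
  C[0][2] = min over k of (A[0][0] + B[0][2] = 9 + 0 = 9, A[0][1] + B[1][2] = 0 + 9 = 9, A[0][2] + B[2][2] = 6 + 8 = 14) = 9 (attained at k = 0)
  C[1][0] = min over k of (A[1][0] + B[0][0] = 6 + 3 = 9, A[1][1] + B[1][0] = 2 + 10 = 12, A[1][2] + B[2][0] = 10 + 4 = 14) = 9 (attained at k = 0)
  C[1][1] = min over k of (A[1][0] + B[0][1] = 6 + 2 = 8, A[1][1] + B[1][1] = 2 + 10 = 12, A[1][2] + B[2][1] = 10 + -4 = 6) = 6 (attained at k = 2)
  C[1][2] = min over k of (A[1][0] + B[0][2] = 6 + 0 = 6, A[1][1] + B[1][2] = 2 + 9 = 11, A[1][2] + B[2][2] = 10 + 8 = 18) = 6 (attained at k = 0)
  C[2][0] = min over k of (A[2][0] + B[0][0] = -3 + 3 = 0, A[2][1] + B[1][0] = 4 + 10 = 14, A[2][2] + B[2][0] = -3 + 4 = 1) = 0 (attained at k = 0)
  C[2][1] = min over k of (A[2][0] + B[0][1] = -3 + 2 = -1, A[2][1] + B[1][1] = 4 + 10 = 14, A[2][2] + B[2][1] = -3 + -4 = -7) = -7 (attained at k = 2)
  C[2][2] = min over k of (A[2][0] + B[0][2] = -3 + 0 = -3, A[2][1] + B[1][2] = 4 + 9 = 13, A[2][2] + B[2][2] = -3 + 8 = 5) = -3 (attained at k = 0)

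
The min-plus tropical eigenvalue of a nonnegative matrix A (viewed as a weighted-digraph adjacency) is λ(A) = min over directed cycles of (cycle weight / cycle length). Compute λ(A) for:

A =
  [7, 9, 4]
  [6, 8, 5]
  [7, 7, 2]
λ(A) = 2

Enumerate directed cycles and compute their means (weight / length). Sample:
  cycle 0 → 0: weight = 7, length = 1, mean = 7/1 ≈ 7.000
  cycle 1 → 1: weight = 8, length = 1, mean = 8/1 ≈ 8.000
  cycle 2 → 2: weight = 2, length = 1, mean = 2/1 ≈ 2.000
  cycle 0 → 1 → 0: weight = 15, length = 2, mean = 15/2 ≈ 7.500
  cycle 0 → 2 → 0: weight = 11, length = 2, mean = 11/2 ≈ 5.500
  cycle 1 → 0 → 1: weight = 15, length = 2, mean = 15/2 ≈ 7.500
Minimum mean = 2.000, attained e.g. along the cycle 2 → 2 with weight 2 and length 1. So λ(A) = 2/1 = 2.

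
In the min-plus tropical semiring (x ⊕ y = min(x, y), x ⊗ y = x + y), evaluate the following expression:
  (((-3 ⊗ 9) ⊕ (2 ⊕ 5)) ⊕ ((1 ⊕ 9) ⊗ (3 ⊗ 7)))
(((-3 ⊗ 9) ⊕ (2 ⊕ 5)) ⊕ ((1 ⊕ 9) ⊗ (3 ⊗ 7))) = 2

Expand innermost to outermost. Recall ⊕ takes the minimum of its arguments and ⊗ takes their sum. Working out the expression (((-3 ⊗ 9) ⊕ (2 ⊕ 5)) ⊕ ((1 ⊕ 9) ⊗ (3 ⊗ 7))) gives 2.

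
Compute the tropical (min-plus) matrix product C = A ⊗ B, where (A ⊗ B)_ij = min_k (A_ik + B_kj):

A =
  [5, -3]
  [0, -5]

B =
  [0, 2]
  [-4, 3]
A ⊗ B =
  [-7, 0]
  [-9, -2]

Apply the min-plus product entry-by-entry:
  C[0][0] = min over k of (A[0][0] + B[0][0] = 5 + 0 = 5, A[0][1] + B[1][0] = -3 + -4 = -7) = -7 (attained at k = 1)
  C[0][1] = min over k of (A[0][0] + B[0][1] = 5 + 2 = 7, A[0][1] + B[1][1] = -3 + 3 = 0) = 0 (attained at k = 1)
  C[1][0] = min over k of (A[1][0] + B[0][0] = 0 + 0 = 0, A[1][1] + B[1][0] = -5 + -4 = -9) = -9 (attained at k = 1)
  C[1][1] = min over k of (A[1][0] + B[0][1] = 0 + 2 = 2, A[1][1] + B[1][1] = -5 + 3 = -2) = -2 (attained at k = 1)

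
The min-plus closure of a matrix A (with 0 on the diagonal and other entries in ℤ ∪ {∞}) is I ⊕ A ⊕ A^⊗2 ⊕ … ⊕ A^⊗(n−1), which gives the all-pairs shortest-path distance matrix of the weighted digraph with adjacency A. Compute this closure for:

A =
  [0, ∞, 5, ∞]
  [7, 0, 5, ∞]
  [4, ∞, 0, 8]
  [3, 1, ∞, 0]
Closure =
  [0, 14, 5, 13]
  [7, 0, 5, 13]
  [4, 9, 0, 8]
  [3, 1, 6, 0]

This is the Floyd-Warshall all-pairs shortest-path computation. For each intermediate vertex k = 0, 1, …, 3, update dist[i][j] ← min(dist[i][j], dist[i][k] + dist[k][j]). The final matrix gives, for each (i, j), the minimum total weight of any directed path from i to j (possibly empty when i = j).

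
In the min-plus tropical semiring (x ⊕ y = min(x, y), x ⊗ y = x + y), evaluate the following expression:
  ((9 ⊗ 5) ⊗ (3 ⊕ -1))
((9 ⊗ 5) ⊗ (3 ⊕ -1)) = 13

Expand innermost to outermost. Recall ⊕ takes the minimum of its arguments and ⊗ takes their sum. Working out the expression ((9 ⊗ 5) ⊗ (3 ⊕ -1)) gives 13.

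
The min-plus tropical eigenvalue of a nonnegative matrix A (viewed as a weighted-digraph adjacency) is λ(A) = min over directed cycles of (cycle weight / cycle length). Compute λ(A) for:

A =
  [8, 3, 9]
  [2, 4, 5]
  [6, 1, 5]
λ(A) = 5/2

Enumerate directed cycles and compute their means (weight / length). Sample:
  cycle 0 → 0: weight = 8, length = 1, mean = 8/1 ≈ 8.000
  cycle 1 → 1: weight = 4, length = 1, mean = 4/1 ≈ 4.000
  cycle 2 → 2: weight = 5, length = 1, mean = 5/1 ≈ 5.000
  cycle 0 → 1 → 0: weight = 5, length = 2, mean = 5/2 ≈ 2.500
  cycle 0 → 2 → 0: weight = 15, length = 2, mean = 15/2 ≈ 7.500
  cycle 1 → 0 → 1: weight = 5, length = 2, mean = 5/2 ≈ 2.500
Minimum mean = 2.500, attained e.g. along the cycle 0 → 1 → 0 with weight 5 and length 2. So λ(A) = 5/2 = 5/2.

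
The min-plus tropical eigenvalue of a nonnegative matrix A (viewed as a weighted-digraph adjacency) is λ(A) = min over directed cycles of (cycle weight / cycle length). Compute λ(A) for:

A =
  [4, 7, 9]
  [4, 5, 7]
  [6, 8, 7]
λ(A) = 4

Enumerate directed cycles and compute their means (weight / length). Sample:
  cycle 0 → 0: weight = 4, length = 1, mean = 4/1 ≈ 4.000
  cycle 1 → 1: weight = 5, length = 1, mean = 5/1 ≈ 5.000
  cycle 2 → 2: weight = 7, length = 1, mean = 7/1 ≈ 7.000
  cycle 0 → 1 → 0: weight = 11, length = 2, mean = 11/2 ≈ 5.500
  cycle 0 → 2 → 0: weight = 15, length = 2, mean = 15/2 ≈ 7.500
  cycle 1 → 0 → 1: weight = 11, length = 2, mean = 11/2 ≈ 5.500
Minimum mean = 4.000, attained e.g. along the cycle 0 → 0 with weight 4 and length 1. So λ(A) = 4/1 = 4.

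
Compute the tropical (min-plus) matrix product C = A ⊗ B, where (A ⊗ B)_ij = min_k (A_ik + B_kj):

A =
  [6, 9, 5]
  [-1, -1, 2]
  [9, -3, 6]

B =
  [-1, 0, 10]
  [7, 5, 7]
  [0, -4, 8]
A ⊗ B =
  [5, 1, 13]
  [-2, -2, 6]
  [4, 2, 4]

Apply the min-plus product entry-by-entry:
  C[0][0] = min over k of (A[0][0] + B[0][0] = 6 + -1 = 5, A[0][1] + B[1][0] = 9 + 7 = 16, A[0][2] + B[2][0] = 5 + 0 = 5) = 5 (attained at k = 0)
  C[0][1] = min over k of (A[0][0] + B[0][1] = 6 + 0 = 6, A[0][1] + B[1][1] = 9 + 5 = 14, A[0][2] + B[2][1] = 5 + -4 = 1) = 1 (attained at k = 2)
  C[0][2] = min over k of (A[0][0] + B[0][2] = 6 + 10 = 16, A[0][1] + B[1][2] = 9 + 7 = 16, A[0][2] + B[2][2] = 5 + 8 = 13) = 13 (attained at k = 2)
  C[1][0] = min over k of (A[1][0] + B[0][0] = -1 + -1 = -2, A[1][1] + B[1][0] = -1 + 7 = 6, A[1][2] + B[2][0] = 2 + 0 = 2) = -2 (attained at k = 0)
  C[1][1] = min over k of (A[1][0] + B[0][1] = -1 + 0 = -1, A[1][1] + B[1][1] = -1 + 5 = 4, A[1][2] + B[2][1] = 2 + -4 = -2) = -2 (attained at k = 2)
  C[1][2] = min over k of (A[1][0] + B[0][2] = -1 + 10 = 9, A[1][1] + B[1][2] = -1 + 7 = 6, A[1][2] + B[2][2] = 2 + 8 = 10) = 6 (attained at k = 1)
  C[2][0] = min over k of (A[2][0] + B[0][0] = 9 + -1 = 8, A[2][1] + B[1][0] = -3 + 7 = 4, A[2][2] + B[2][0] = 6 + 0 = 6) = 4 (attained at k = 1)
  C[2][1] = min over k of (A[2][0] + B[0][1] = 9 + 0 = 9, A[2][1] + B[1][1] = -3 + 5 = 2, A[2][2] + B[2][1] = 6 + -4 = 2) = 2 (attained at k = 1)
  C[2][2] = min over k of (A[2][0] + B[0][2] = 9 + 10 = 19, A[2][1] + B[1][2] = -3 + 7 = 4, A[2][2] + B[2][2] = 6 + 8 = 14) = 4 (attained at k = 1)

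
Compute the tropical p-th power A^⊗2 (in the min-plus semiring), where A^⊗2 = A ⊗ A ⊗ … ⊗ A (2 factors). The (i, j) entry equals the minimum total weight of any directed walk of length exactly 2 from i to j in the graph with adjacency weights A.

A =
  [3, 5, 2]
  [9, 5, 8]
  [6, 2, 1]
A^⊗2 =
  [6, 4, 3]
  [12, 10, 9]
  [7, 3, 2]

Each entry (A^⊗2)_ij equals the minimum over all length-2 walks i = v_0 → v_1 → … → v_2 = j of Σ_t A[v_t][v_{t+1}]. For example, for (i, j) = (0, 2) we minimise over 3 possible intermediate vertex sequences; the minimum is 3, attained along the walk 0 → 2 → 2.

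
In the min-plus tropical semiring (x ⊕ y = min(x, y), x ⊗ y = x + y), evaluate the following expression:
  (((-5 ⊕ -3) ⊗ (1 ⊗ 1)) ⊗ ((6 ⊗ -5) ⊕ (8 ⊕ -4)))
(((-5 ⊕ -3) ⊗ (1 ⊗ 1)) ⊗ ((6 ⊗ -5) ⊕ (8 ⊕ -4))) = -7

Expand innermost to outermost. Recall ⊕ takes the minimum of its arguments and ⊗ takes their sum. Working out the expression (((-5 ⊕ -3) ⊗ (1 ⊗ 1)) ⊗ ((6 ⊗ -5) ⊕ (8 ⊕ -4))) gives -7.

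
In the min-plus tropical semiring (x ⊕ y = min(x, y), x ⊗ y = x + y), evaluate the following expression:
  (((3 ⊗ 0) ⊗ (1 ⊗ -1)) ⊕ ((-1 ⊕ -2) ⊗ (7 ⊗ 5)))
(((3 ⊗ 0) ⊗ (1 ⊗ -1)) ⊕ ((-1 ⊕ -2) ⊗ (7 ⊗ 5))) = 3

Expand innermost to outermost. Recall ⊕ takes the minimum of its arguments and ⊗ takes their sum. Working out the expression (((3 ⊗ 0) ⊗ (1 ⊗ -1)) ⊕ ((-1 ⊕ -2) ⊗ (7 ⊗ 5))) gives 3.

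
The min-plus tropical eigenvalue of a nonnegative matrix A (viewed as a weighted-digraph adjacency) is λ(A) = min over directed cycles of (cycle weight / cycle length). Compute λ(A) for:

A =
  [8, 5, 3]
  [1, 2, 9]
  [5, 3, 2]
λ(A) = 2

Enumerate directed cycles and compute their means (weight / length). Sample:
  cycle 0 → 0: weight = 8, length = 1, mean = 8/1 ≈ 8.000
  cycle 1 → 1: weight = 2, length = 1, mean = 2/1 ≈ 2.000
  cycle 2 → 2: weight = 2, length = 1, mean = 2/1 ≈ 2.000
  cycle 0 → 1 → 0: weight = 6, length = 2, mean = 6/2 ≈ 3.000
  cycle 0 → 2 → 0: weight = 8, length = 2, mean = 8/2 ≈ 4.000
  cycle 1 → 0 → 1: weight = 6, length = 2, mean = 6/2 ≈ 3.000
Minimum mean = 2.000, attained e.g. along the cycle 1 → 1 with weight 2 and length 1. So λ(A) = 2/1 = 2.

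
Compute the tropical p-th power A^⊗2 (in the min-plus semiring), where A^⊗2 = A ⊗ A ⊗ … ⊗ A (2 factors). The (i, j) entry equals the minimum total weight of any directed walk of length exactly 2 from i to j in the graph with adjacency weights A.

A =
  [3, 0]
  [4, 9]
A^⊗2 =
  [4, 3]
  [7, 4]

Each entry (A^⊗2)_ij equals the minimum over all length-2 walks i = v_0 → v_1 → … → v_2 = j of Σ_t A[v_t][v_{t+1}]. For example, for (i, j) = (0, 1) we minimise over 2 possible intermediate vertex sequences; the minimum is 3, attained along the walk 0 → 0 → 1.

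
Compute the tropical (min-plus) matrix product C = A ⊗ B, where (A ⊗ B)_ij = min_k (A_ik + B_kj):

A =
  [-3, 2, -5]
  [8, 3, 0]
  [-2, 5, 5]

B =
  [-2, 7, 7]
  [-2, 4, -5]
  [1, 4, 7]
A ⊗ B =
  [-5, -1, -3]
  [1, 4, -2]
  [-4, 5, 0]

Apply the min-plus product entry-by-entry:
  C[0][0] = min over k of (A[0][0] + B[0][0] = -3 + -2 = -5, A[0][1] + B[1][0] = 2 + -2 = 0, A[0][2] + B[2][0] = -5 + 1 = -4) = -5 (attained at k = 0)
  C[0][1] = min over k of (A[0][0] + B[0][1] = -3 + 7 = 4, A[0][1] + B[1][1] = 2 + 4 = 6, A[0][2] + B[2][1] = -5 + 4 = -1) = -1 (attained at k = 2)
  C[0][2] = min over k of (A[0][0] + B[0][2] = -3 + 7 = 4, A[0][1] + B[1][2] = 2 + -5 = -3, A[0][2] + B[2][2] = -5 + 7 = 2) = -3 (attained at k = 1)
  C[1][0] = min over k of (A[1][0] + B[0][0] = 8 + -2 = 6, A[1][1] + B[1][0] = 3 + -2 = 1, A[1][2] + B[2][0] = 0 + 1 = 1) = 1 (attained at k = 1)
  C[1][1] = min over k of (A[1][0] + B[0][1] = 8 + 7 = 15, A[1][1] + B[1][1] = 3 + 4 = 7, A[1][2] + B[2][1] = 0 + 4 = 4) = 4 (attained at k = 2)
  C[1][2] = min over k of (A[1][0] + B[0][2] = 8 + 7 = 15, A[1][1] + B[1][2] = 3 + -5 = -2, A[1][2] + B[2][2] = 0 + 7 = 7) = -2 (attained at k = 1)
  C[2][0] = min over k of (A[2][0] + B[0][0] = -2 + -2 = -4, A[2][1] + B[1][0] = 5 + -2 = 3, A[2][2] + B[2][0] = 5 + 1 = 6) = -4 (attained at k = 0)
  C[2][1] = min over k of (A[2][0] + B[0][1] = -2 + 7 = 5, A[2][1] + B[1][1] = 5 + 4 = 9, A[2][2] + B[2][1] = 5 + 4 = 9) = 5 (attained at k = 0)
  C[2][2] = min over k of (A[2][0] + B[0][2] = -2 + 7 = 5, A[2][1] + B[1][2] = 5 + -5 = 0, A[2][2] + B[2][2] = 5 + 7 = 12) = 0 (attained at k = 1)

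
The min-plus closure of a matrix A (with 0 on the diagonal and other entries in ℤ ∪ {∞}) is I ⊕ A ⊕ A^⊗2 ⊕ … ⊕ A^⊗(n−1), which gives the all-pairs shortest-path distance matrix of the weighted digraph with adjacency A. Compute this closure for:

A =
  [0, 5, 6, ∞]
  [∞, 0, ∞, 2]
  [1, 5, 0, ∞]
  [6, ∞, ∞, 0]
Closure =
  [0, 5, 6, 7]
  [8, 0, 14, 2]
  [1, 5, 0, 7]
  [6, 11, 12, 0]

This is the Floyd-Warshall all-pairs shortest-path computation. For each intermediate vertex k = 0, 1, …, 3, update dist[i][j] ← min(dist[i][j], dist[i][k] + dist[k][j]). The final matrix gives, for each (i, j), the minimum total weight of any directed path from i to j (possibly empty when i = j).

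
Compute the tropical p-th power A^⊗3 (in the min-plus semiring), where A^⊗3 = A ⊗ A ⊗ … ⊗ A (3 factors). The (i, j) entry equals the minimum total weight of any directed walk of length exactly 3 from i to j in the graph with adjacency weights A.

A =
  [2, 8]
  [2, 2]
A^⊗3 =
  [6, 12]
  [6, 6]

Each entry (A^⊗3)_ij equals the minimum over all length-3 walks i = v_0 → v_1 → … → v_3 = j of Σ_t A[v_t][v_{t+1}]. For example, for (i, j) = (0, 1) we minimise over 4 possible intermediate vertex sequences; the minimum is 12, attained along the walk 0 → 0 → 0 → 1.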